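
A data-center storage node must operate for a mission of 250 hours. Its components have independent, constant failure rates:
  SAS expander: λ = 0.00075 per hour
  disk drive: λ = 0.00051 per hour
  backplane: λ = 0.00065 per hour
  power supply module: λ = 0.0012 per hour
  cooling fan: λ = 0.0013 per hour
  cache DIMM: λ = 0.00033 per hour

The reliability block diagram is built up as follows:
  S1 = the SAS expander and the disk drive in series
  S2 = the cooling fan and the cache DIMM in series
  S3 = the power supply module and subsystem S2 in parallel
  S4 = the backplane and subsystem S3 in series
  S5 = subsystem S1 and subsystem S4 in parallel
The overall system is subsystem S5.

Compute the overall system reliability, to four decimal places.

R(SAS expander) = exp(−0.00075 × 250) = 0.829029
R(disk drive) = exp(−0.00051 × 250) = 0.880293
R(backplane) = exp(−0.00065 × 250) = 0.850016
R(power supply module) = exp(−0.0012 × 250) = 0.740818
R(cooling fan) = exp(−0.0013 × 250) = 0.722527
R(cache DIMM) = exp(−0.00033 × 250) = 0.920811
Series (SAS expander and disk drive): 0.829029 × 0.880293 = 0.729788
Series (cooling fan and cache DIMM): 0.722527 × 0.920811 = 0.665311
Parallel (power supply module and [0.665311]): 1 − (1 − 0.740818)(1 − 0.665311) = 0.913255
Series (backplane and [0.913255]): 0.850016 × 0.913255 = 0.776281
Parallel ([0.729788] and [0.776281]): 1 − (1 − 0.729788)(1 − 0.776281) = 0.9395

0.9395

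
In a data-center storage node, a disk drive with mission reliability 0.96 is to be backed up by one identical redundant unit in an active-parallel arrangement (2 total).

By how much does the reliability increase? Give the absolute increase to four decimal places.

0.0384

R_before = 0.96
R_after = 1 − (1 − 0.96)^2 = 0.9984
ΔR = 0.9984 − 0.96 = 0.0384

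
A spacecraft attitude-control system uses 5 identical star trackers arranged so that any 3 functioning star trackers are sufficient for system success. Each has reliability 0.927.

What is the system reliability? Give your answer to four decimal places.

0.9965

R = Σ_{i=3}^{5} C(5,i) p^i (1−p)^{5−i} with p = 0.927
C(5,3)·0.927^3·0.073^2 = 0.042451
C(5,4)·0.927^4·0.073^1 = 0.269533
C(5,5)·0.927^5·0.073^0 = 0.684540
Sum = 0.9965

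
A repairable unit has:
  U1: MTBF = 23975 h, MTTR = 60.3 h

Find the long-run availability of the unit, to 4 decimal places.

0.9975

A(U1) = MTBF/(MTBF+MTTR) = 23975/(23975+60.3) = 0.9975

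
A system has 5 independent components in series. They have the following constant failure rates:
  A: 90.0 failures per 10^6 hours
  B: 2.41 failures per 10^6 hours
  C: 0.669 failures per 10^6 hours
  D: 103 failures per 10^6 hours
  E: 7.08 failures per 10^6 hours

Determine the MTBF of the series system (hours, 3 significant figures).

Series of exponential components: λ_sys = Σ λ_i
λ_sys = 0.0000900 + 0.00000241 + 0.000000669 + 0.000103 + 0.00000708 = 2.0316e-04 /h
MTBF = 1 / λ_sys = 4920 h

4920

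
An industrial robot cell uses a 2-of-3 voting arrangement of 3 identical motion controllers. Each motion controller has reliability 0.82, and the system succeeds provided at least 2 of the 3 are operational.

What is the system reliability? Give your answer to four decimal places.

R = Σ_{i=2}^{3} C(3,i) p^i (1−p)^{3−i} with p = 0.82
C(3,2)·0.82^2·0.18^1 = 0.363096
C(3,3)·0.82^3·0.18^0 = 0.551368
Sum = 0.9145

0.9145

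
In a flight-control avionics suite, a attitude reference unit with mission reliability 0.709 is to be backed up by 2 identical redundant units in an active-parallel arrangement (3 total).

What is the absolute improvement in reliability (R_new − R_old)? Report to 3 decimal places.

R_before = 0.709
R_after = 1 − (1 − 0.709)^3 = 0.975
ΔR = 0.975 − 0.709 = 0.266

0.266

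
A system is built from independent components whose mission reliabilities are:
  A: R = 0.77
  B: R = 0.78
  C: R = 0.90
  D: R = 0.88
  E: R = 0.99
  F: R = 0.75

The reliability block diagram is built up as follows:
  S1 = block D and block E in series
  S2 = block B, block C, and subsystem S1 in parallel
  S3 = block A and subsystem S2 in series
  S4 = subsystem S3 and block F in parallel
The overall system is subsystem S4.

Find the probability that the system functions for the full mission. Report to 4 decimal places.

0.9420

Series (D and E): 0.880000 × 0.990000 = 0.871200
Parallel (B, C, and [0.871200]): 1 − (1 − 0.780000)(1 − 0.900000)(1 − 0.871200) = 0.997166
Series (A and [0.997166]): 0.770000 × 0.997166 = 0.767818
Parallel ([0.767818] and F): 1 − (1 − 0.767818)(1 − 0.750000) = 0.9420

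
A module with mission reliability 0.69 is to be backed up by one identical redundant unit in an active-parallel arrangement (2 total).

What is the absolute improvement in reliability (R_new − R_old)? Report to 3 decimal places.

0.214

R_before = 0.69
R_after = 1 − (1 − 0.69)^2 = 0.904
ΔR = 0.904 − 0.69 = 0.214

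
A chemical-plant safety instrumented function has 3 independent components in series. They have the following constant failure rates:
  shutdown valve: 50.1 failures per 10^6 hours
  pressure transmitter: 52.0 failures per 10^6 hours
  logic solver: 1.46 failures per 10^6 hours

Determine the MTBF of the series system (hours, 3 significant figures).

Series of exponential components: λ_sys = Σ λ_i
λ_sys = 0.0000501 + 0.0000520 + 0.00000146 = 1.0356e-04 /h
MTBF = 1 / λ_sys = 9660 h

9660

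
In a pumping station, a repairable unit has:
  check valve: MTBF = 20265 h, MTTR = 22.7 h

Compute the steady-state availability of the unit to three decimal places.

A(check valve) = MTBF/(MTBF+MTTR) = 20265/(20265+22.7) = 0.999

0.999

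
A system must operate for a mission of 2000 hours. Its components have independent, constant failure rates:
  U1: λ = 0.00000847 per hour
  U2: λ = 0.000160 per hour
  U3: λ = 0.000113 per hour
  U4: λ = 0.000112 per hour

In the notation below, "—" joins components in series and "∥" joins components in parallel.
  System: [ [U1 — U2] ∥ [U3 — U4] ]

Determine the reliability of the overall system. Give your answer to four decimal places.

R(U1) = exp(−0.00000847 × 2000) = 0.983203
R(U2) = exp(−0.000160 × 2000) = 0.726149
R(U3) = exp(−0.000113 × 2000) = 0.797718
R(U4) = exp(−0.000112 × 2000) = 0.799315
Series (U1 and U2): 0.983203 × 0.726149 = 0.713952
Series (U3 and U4): 0.797718 × 0.799315 = 0.637628
Parallel ([0.713952] and [0.637628]): 1 − (1 − 0.713952)(1 − 0.637628) = 0.8963

0.8963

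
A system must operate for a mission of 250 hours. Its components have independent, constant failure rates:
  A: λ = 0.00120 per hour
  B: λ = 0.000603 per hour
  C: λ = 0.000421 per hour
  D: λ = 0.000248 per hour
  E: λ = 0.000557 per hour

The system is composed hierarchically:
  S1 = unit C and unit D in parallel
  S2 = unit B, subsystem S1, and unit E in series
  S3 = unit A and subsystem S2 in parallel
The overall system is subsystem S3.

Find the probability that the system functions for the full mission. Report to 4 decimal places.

R(A) = exp(−0.00120 × 250) = 0.740818
R(B) = exp(−0.000603 × 250) = 0.860063
R(C) = exp(−0.000421 × 250) = 0.900099
R(D) = exp(−0.000248 × 250) = 0.939883
R(E) = exp(−0.000557 × 250) = 0.870010
Parallel (C and D): 1 − (1 − 0.900099)(1 − 0.939883) = 0.993994
Series (B, [0.993994], and E): 0.860063 × 0.993994 × 0.870010 = 0.743769
Parallel (A and [0.743769]): 1 − (1 − 0.740818)(1 − 0.743769) = 0.9336

0.9336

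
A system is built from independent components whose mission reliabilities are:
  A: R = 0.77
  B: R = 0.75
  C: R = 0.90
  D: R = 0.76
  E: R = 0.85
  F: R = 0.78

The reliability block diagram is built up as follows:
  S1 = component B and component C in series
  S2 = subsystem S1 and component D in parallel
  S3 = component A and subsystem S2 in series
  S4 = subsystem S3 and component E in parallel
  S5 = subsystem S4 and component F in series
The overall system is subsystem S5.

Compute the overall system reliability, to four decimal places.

Series (B and C): 0.750000 × 0.900000 = 0.675000
Parallel ([0.675000] and D): 1 − (1 − 0.675000)(1 − 0.760000) = 0.922000
Series (A and [0.922000]): 0.770000 × 0.922000 = 0.709940
Parallel ([0.709940] and E): 1 − (1 − 0.709940)(1 − 0.850000) = 0.956491
Series ([0.956491] and F): 0.956491 × 0.780000 = 0.7461

0.7461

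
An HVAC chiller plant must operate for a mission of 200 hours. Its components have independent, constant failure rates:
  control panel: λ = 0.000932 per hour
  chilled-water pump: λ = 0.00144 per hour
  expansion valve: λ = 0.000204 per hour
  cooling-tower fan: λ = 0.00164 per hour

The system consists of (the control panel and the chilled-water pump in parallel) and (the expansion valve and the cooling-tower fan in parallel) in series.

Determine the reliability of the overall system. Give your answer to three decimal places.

R(control panel) = exp(−0.000932 × 200) = 0.82994
R(chilled-water pump) = exp(−0.00144 × 200) = 0.74976
R(expansion valve) = exp(−0.000204 × 200) = 0.96002
R(cooling-tower fan) = exp(−0.00164 × 200) = 0.72036
Parallel (control panel and chilled-water pump): 1 − (1 − 0.82994)(1 − 0.74976) = 0.95744
Parallel (expansion valve and cooling-tower fan): 1 − (1 − 0.96002)(1 − 0.72036) = 0.98882
Series ([0.95744] and [0.98882]): 0.95744 × 0.98882 = 0.947

0.947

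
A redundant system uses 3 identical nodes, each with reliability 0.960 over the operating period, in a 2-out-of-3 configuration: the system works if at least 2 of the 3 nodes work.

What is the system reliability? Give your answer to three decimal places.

0.995

R = Σ_{i=2}^{3} C(3,i) p^i (1−p)^{3−i} with p = 0.960
C(3,2)·0.960^2·0.040^1 = 0.11059
C(3,3)·0.960^3·0.040^0 = 0.88474
Sum = 0.995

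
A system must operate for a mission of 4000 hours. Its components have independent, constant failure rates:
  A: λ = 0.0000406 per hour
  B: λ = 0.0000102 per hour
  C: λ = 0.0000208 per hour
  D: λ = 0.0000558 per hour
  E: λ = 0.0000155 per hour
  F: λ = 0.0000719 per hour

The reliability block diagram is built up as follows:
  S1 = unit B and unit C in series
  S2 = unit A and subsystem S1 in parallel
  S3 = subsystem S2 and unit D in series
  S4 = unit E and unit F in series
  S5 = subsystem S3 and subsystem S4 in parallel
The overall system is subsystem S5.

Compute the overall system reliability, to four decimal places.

0.9369

R(A) = exp(−0.0000406 × 4000) = 0.850101
R(B) = exp(−0.0000102 × 4000) = 0.960021
R(C) = exp(−0.0000208 × 4000) = 0.920167
R(D) = exp(−0.0000558 × 4000) = 0.799955
R(E) = exp(−0.0000155 × 4000) = 0.939883
R(F) = exp(−0.0000719 × 4000) = 0.750062
Series (B and C): 0.960021 × 0.920167 = 0.883380
Parallel (A and [0.883380]): 1 − (1 − 0.850101)(1 − 0.883380) = 0.982519
Series ([0.982519] and D): 0.982519 × 0.799955 = 0.785971
Series (E and F): 0.939883 × 0.750062 = 0.704971
Parallel ([0.785971] and [0.704971]): 1 − (1 − 0.785971)(1 − 0.704971) = 0.9369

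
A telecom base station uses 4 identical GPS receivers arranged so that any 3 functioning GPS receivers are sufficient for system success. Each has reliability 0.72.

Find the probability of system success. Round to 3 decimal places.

0.687

R = Σ_{i=3}^{4} C(4,i) p^i (1−p)^{4−i} with p = 0.72
C(4,3)·0.72^3·0.28^1 = 0.41804
C(4,4)·0.72^4·0.28^0 = 0.26874
Sum = 0.687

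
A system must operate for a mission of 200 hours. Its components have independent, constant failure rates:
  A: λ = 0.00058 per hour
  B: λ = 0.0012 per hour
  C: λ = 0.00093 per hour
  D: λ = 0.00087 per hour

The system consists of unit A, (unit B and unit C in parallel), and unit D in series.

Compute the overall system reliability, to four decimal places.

0.7212

R(A) = exp(−0.00058 × 200) = 0.890475
R(B) = exp(−0.0012 × 200) = 0.786628
R(C) = exp(−0.00093 × 200) = 0.830274
R(D) = exp(−0.00087 × 200) = 0.840297
Parallel (B and C): 1 − (1 − 0.786628)(1 − 0.830274) = 0.963785
Series (A, [0.963785], and D): 0.890475 × 0.963785 × 0.840297 = 0.7212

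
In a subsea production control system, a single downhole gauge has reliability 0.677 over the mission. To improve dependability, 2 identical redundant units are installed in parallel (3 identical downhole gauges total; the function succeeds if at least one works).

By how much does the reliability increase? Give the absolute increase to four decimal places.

0.2893

R_before = 0.677
R_after = 1 − (1 − 0.677)^3 = 0.9663
ΔR = 0.9663 − 0.677 = 0.2893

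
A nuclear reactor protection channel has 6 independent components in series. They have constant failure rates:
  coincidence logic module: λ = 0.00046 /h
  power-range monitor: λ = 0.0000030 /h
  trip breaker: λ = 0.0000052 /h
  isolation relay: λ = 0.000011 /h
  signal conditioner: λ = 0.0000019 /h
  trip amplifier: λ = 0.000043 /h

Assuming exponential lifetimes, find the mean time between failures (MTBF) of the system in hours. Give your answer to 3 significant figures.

Series of exponential components: λ_sys = Σ λ_i
λ_sys = 0.00046 + 0.0000030 + 0.0000052 + 0.000011 + 0.0000019 + 0.000043 = 5.2410e-04 /h
MTBF = 1 / λ_sys = 1910 h

1910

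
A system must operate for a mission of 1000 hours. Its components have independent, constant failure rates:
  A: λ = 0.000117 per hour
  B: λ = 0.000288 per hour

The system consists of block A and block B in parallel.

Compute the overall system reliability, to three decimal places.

0.972

R(A) = exp(−0.000117 × 1000) = 0.88959
R(B) = exp(−0.000288 × 1000) = 0.74976
Parallel (A and B): 1 − (1 − 0.88959)(1 − 0.74976) = 0.972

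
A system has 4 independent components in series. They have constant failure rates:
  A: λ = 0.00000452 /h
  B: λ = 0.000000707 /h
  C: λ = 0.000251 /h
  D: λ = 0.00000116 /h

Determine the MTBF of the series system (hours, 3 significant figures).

3890

Series of exponential components: λ_sys = Σ λ_i
λ_sys = 0.00000452 + 0.000000707 + 0.000251 + 0.00000116 = 2.5739e-04 /h
MTBF = 1 / λ_sys = 3890 h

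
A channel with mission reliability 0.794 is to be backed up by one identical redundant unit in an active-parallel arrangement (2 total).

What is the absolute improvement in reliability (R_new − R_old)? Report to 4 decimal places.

0.1636

R_before = 0.794
R_after = 1 − (1 − 0.794)^2 = 0.9576
ΔR = 0.9576 − 0.794 = 0.1636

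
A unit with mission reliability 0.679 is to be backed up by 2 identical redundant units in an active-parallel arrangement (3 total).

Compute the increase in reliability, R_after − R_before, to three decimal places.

0.288

R_before = 0.679
R_after = 1 − (1 − 0.679)^3 = 0.967
ΔR = 0.967 − 0.679 = 0.288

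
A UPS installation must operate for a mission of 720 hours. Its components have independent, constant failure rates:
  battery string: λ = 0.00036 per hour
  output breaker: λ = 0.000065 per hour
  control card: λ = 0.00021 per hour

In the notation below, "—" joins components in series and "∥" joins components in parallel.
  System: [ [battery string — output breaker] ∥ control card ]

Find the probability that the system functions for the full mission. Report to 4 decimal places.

0.9630

R(battery string) = exp(−0.00036 × 720) = 0.771669
R(output breaker) = exp(−0.000065 × 720) = 0.954278
R(control card) = exp(−0.00021 × 720) = 0.859676
Series (battery string and output breaker): 0.771669 × 0.954278 = 0.736387
Parallel ([0.736387] and control card): 1 − (1 − 0.736387)(1 − 0.859676) = 0.9630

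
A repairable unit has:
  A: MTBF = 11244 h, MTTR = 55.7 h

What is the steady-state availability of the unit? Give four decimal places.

0.9951

A(A) = MTBF/(MTBF+MTTR) = 11244/(11244+55.7) = 0.9951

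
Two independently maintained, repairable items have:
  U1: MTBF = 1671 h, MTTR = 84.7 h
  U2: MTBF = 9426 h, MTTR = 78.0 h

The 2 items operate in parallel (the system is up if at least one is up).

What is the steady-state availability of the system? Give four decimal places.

A(U1) = MTBF/(MTBF+MTTR) = 1671/(1671+84.7) = 0.951757
A(U2) = MTBF/(MTBF+MTTR) = 9426/(9426+78.0) = 0.991793
Parallel availability: 1 − (1 − 0.951757)(1 − 0.991793) = 0.9996

0.9996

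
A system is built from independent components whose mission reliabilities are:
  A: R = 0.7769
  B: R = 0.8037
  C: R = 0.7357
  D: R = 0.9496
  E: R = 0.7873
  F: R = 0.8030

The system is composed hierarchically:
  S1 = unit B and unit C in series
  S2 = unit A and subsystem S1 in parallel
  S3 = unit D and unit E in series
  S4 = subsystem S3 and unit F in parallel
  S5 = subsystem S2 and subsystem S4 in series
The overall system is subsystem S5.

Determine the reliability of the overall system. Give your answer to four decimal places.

0.8636

Series (B and C): 0.803700 × 0.735700 = 0.591282
Parallel (A and [0.591282]): 1 − (1 − 0.776900)(1 − 0.591282) = 0.908815
Series (D and E): 0.949600 × 0.787300 = 0.747620
Parallel ([0.747620] and F): 1 − (1 − 0.747620)(1 − 0.803000) = 0.950281
Series ([0.908815] and [0.950281]): 0.908815 × 0.950281 = 0.8636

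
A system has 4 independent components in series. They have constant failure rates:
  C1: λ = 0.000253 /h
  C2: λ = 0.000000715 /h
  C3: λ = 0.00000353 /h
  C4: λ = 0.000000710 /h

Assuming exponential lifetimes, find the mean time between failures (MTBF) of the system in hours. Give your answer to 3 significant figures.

3880

Series of exponential components: λ_sys = Σ λ_i
λ_sys = 0.000253 + 0.000000715 + 0.00000353 + 0.000000710 = 2.5796e-04 /h
MTBF = 1 / λ_sys = 3880 h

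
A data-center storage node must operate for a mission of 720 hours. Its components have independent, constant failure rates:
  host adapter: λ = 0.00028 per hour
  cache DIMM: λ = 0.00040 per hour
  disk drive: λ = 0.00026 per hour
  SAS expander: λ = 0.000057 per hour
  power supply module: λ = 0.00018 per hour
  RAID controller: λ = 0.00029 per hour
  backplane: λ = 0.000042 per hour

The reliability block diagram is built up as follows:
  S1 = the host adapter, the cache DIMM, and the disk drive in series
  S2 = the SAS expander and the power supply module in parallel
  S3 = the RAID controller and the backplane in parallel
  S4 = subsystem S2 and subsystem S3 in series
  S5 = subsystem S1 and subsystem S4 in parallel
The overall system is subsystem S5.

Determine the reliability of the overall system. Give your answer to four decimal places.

0.9948

R(host adapter) = exp(−0.00028 × 720) = 0.817422
R(cache DIMM) = exp(−0.00040 × 720) = 0.749762
R(disk drive) = exp(−0.00026 × 720) = 0.829278
R(SAS expander) = exp(−0.000057 × 720) = 0.959791
R(power supply module) = exp(−0.00018 × 720) = 0.878447
R(RAID controller) = exp(−0.00029 × 720) = 0.811558
R(backplane) = exp(−0.000042 × 720) = 0.970213
Series (host adapter, cache DIMM, and disk drive): 0.817422 × 0.749762 × 0.829278 = 0.508241
Parallel (SAS expander and power supply module): 1 − (1 − 0.959791)(1 − 0.878447) = 0.995112
Parallel (RAID controller and backplane): 1 − (1 − 0.811558)(1 − 0.970213) = 0.994387
Series ([0.995112] and [0.994387]): 0.995112 × 0.994387 = 0.989526
Parallel ([0.508241] and [0.989526]): 1 − (1 − 0.508241)(1 − 0.989526) = 0.9948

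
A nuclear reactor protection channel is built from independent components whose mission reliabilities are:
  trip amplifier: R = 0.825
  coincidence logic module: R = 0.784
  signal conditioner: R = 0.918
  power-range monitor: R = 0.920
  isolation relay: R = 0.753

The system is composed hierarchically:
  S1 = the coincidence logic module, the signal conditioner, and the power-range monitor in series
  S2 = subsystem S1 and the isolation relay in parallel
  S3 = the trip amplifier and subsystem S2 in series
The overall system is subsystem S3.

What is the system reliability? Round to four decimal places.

Series (coincidence logic module, signal conditioner, and power-range monitor): 0.784000 × 0.918000 × 0.920000 = 0.662135
Parallel ([0.662135] and isolation relay): 1 − (1 − 0.662135)(1 − 0.753000) = 0.916547
Series (trip amplifier and [0.916547]): 0.825000 × 0.916547 = 0.7562

0.7562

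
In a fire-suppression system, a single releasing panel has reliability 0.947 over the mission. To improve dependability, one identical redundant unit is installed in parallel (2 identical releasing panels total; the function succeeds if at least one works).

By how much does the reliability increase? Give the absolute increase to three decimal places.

R_before = 0.947
R_after = 1 − (1 − 0.947)^2 = 0.997
ΔR = 0.997 − 0.947 = 0.050

0.050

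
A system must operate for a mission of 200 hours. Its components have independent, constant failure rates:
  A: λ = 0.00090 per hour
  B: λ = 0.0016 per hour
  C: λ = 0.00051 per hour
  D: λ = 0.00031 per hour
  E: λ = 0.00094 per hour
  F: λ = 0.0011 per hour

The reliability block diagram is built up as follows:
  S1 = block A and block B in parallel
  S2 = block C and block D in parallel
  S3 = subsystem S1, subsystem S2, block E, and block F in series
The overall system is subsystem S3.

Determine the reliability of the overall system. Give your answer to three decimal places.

R(A) = exp(−0.00090 × 200) = 0.83527
R(B) = exp(−0.0016 × 200) = 0.72615
R(C) = exp(−0.00051 × 200) = 0.90303
R(D) = exp(−0.00031 × 200) = 0.93988
R(E) = exp(−0.00094 × 200) = 0.82861
R(F) = exp(−0.0011 × 200) = 0.80252
Parallel (A and B): 1 − (1 − 0.83527)(1 − 0.72615) = 0.95489
Parallel (C and D): 1 − (1 − 0.90303)(1 − 0.93988) = 0.99417
Series ([0.95489], [0.99417], E, and F): 0.95489 × 0.99417 × 0.82861 × 0.80252 = 0.631

0.631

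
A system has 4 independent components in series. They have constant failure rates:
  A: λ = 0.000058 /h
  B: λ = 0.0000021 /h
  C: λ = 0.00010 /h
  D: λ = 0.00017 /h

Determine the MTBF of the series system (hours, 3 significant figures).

Series of exponential components: λ_sys = Σ λ_i
λ_sys = 0.000058 + 0.0000021 + 0.00010 + 0.00017 = 3.3010e-04 /h
MTBF = 1 / λ_sys = 3030 h

3030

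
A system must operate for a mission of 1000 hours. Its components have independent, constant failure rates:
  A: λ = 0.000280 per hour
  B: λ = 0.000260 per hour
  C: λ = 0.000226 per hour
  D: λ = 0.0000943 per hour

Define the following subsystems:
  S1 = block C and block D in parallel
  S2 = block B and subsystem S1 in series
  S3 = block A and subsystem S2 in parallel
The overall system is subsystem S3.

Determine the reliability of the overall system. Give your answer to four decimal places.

0.9407

R(A) = exp(−0.000280 × 1000) = 0.755784
R(B) = exp(−0.000260 × 1000) = 0.771052
R(C) = exp(−0.000226 × 1000) = 0.797718
R(D) = exp(−0.0000943 × 1000) = 0.910010
Parallel (C and D): 1 − (1 − 0.797718)(1 − 0.910010) = 0.981797
Series (B and [0.981797]): 0.771052 × 0.981797 = 0.757017
Parallel (A and [0.757017]): 1 − (1 − 0.755784)(1 − 0.757017) = 0.9407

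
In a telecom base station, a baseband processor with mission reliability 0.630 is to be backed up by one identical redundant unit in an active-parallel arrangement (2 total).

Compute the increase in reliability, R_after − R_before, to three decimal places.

0.233

R_before = 0.630
R_after = 1 − (1 − 0.630)^2 = 0.863
ΔR = 0.863 − 0.630 = 0.233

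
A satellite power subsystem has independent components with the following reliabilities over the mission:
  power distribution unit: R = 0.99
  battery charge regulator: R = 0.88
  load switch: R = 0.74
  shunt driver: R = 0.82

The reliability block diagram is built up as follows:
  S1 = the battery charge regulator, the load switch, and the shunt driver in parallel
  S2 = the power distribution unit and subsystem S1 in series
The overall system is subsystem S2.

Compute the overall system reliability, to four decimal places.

0.9844

Parallel (battery charge regulator, load switch, and shunt driver): 1 − (1 − 0.880000)(1 − 0.740000)(1 − 0.820000) = 0.994384
Series (power distribution unit and [0.994384]): 0.990000 × 0.994384 = 0.9844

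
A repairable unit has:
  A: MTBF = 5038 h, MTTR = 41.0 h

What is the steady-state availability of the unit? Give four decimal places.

A(A) = MTBF/(MTBF+MTTR) = 5038/(5038+41.0) = 0.9919

0.9919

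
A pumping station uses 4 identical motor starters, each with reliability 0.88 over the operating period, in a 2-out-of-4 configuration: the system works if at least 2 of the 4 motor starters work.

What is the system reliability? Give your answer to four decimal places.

0.9937

R = Σ_{i=2}^{4} C(4,i) p^i (1−p)^{4−i} with p = 0.88
C(4,2)·0.88^2·0.12^2 = 0.066908
C(4,3)·0.88^3·0.12^1 = 0.327107
C(4,4)·0.88^4·0.12^0 = 0.599695
Sum = 0.9937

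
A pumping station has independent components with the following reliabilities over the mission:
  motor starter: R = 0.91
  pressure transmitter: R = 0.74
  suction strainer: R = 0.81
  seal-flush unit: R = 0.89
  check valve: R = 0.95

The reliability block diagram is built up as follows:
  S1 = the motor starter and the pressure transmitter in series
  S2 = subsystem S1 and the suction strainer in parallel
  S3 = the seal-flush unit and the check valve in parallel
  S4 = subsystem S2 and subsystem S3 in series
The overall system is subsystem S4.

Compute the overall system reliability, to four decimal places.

0.9328

Series (motor starter and pressure transmitter): 0.910000 × 0.740000 = 0.673400
Parallel ([0.673400] and suction strainer): 1 − (1 − 0.673400)(1 − 0.810000) = 0.937946
Parallel (seal-flush unit and check valve): 1 − (1 − 0.890000)(1 − 0.950000) = 0.994500
Series ([0.937946] and [0.994500]): 0.937946 × 0.994500 = 0.9328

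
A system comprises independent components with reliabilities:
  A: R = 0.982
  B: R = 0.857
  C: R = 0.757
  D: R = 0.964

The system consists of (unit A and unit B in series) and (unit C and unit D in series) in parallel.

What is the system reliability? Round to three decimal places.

Series (A and B): 0.98200 × 0.85700 = 0.84157
Series (C and D): 0.75700 × 0.96400 = 0.72975
Parallel ([0.84157] and [0.72975]): 1 − (1 − 0.84157)(1 − 0.72975) = 0.957

0.957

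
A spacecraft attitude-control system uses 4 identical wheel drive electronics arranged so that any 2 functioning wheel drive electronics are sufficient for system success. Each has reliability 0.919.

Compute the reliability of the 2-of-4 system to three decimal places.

0.998

R = Σ_{i=2}^{4} C(4,i) p^i (1−p)^{4−i} with p = 0.919
C(4,2)·0.919^2·0.081^2 = 0.03325
C(4,3)·0.919^3·0.081^1 = 0.25147
C(4,4)·0.919^4·0.081^0 = 0.71328
Sum = 0.998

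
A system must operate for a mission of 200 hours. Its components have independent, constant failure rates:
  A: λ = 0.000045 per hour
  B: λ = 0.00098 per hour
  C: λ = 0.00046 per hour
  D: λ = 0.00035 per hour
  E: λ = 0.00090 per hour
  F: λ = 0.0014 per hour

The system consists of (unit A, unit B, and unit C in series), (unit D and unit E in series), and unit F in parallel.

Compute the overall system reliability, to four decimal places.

R(A) = exp(−0.000045 × 200) = 0.991040
R(B) = exp(−0.00098 × 200) = 0.822012
R(C) = exp(−0.00046 × 200) = 0.912105
R(D) = exp(−0.00035 × 200) = 0.932394
R(E) = exp(−0.00090 × 200) = 0.835270
R(F) = exp(−0.0014 × 200) = 0.755784
Series (A, B, and C): 0.991040 × 0.822012 × 0.912105 = 0.743043
Series (D and E): 0.932394 × 0.835270 = 0.778801
Parallel ([0.743043], [0.778801], and F): 1 − (1 − 0.743043)(1 − 0.778801)(1 − 0.755784) = 0.9861

0.9861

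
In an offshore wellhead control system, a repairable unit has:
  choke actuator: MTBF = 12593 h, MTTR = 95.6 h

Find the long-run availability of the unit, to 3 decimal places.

0.992

A(choke actuator) = MTBF/(MTBF+MTTR) = 12593/(12593+95.6) = 0.992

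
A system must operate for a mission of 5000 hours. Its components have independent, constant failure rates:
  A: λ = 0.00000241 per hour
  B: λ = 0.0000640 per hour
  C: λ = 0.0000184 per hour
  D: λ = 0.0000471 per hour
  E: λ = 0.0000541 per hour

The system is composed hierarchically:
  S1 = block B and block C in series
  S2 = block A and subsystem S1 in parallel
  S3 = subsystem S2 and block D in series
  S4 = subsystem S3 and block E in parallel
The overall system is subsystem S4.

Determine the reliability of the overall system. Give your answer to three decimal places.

0.950

R(A) = exp(−0.00000241 × 5000) = 0.98802
R(B) = exp(−0.0000640 × 5000) = 0.72615
R(C) = exp(−0.0000184 × 5000) = 0.91211
R(D) = exp(−0.0000471 × 5000) = 0.79018
R(E) = exp(−0.0000541 × 5000) = 0.76300
Series (B and C): 0.72615 × 0.91211 = 0.66233
Parallel (A and [0.66233]): 1 − (1 − 0.98802)(1 − 0.66233) = 0.99595
Series ([0.99595] and D): 0.99595 × 0.79018 = 0.78698
Parallel ([0.78698] and E): 1 − (1 − 0.78698)(1 − 0.76300) = 0.950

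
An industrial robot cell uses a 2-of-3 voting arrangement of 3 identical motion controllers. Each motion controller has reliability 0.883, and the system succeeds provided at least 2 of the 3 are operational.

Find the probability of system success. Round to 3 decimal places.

R = Σ_{i=2}^{3} C(3,i) p^i (1−p)^{3−i} with p = 0.883
C(3,2)·0.883^2·0.117^1 = 0.27367
C(3,3)·0.883^3·0.117^0 = 0.68847
Sum = 0.962

0.962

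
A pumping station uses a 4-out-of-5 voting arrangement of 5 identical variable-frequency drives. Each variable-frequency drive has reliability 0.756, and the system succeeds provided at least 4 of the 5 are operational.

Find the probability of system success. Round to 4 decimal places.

R = Σ_{i=4}^{5} C(5,i) p^i (1−p)^{5−i} with p = 0.756
C(5,4)·0.756^4·0.244^1 = 0.398517
C(5,5)·0.756^5·0.244^0 = 0.246950
Sum = 0.6455

0.6455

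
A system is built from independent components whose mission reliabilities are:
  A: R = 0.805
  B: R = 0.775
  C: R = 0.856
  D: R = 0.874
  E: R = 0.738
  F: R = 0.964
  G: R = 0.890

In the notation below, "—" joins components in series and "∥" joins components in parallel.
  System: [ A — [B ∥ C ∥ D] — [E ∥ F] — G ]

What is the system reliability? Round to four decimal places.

Parallel (B, C, and D): 1 − (1 − 0.775000)(1 − 0.856000)(1 − 0.874000) = 0.995918
Parallel (E and F): 1 − (1 − 0.738000)(1 − 0.964000) = 0.990568
Series (A, [0.995918], [0.990568], and G): 0.805000 × 0.995918 × 0.990568 × 0.890000 = 0.7068

0.7068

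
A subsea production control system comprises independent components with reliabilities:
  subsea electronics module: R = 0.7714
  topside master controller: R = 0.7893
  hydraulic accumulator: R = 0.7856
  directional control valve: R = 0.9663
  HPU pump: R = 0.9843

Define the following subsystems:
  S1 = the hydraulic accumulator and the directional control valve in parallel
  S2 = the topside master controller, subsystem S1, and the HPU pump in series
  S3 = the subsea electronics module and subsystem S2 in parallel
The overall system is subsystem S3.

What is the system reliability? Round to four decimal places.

Parallel (hydraulic accumulator and directional control valve): 1 − (1 − 0.785600)(1 − 0.966300) = 0.992775
Series (topside master controller, [0.992775], and HPU pump): 0.789300 × 0.992775 × 0.984300 = 0.771295
Parallel (subsea electronics module and [0.771295]): 1 − (1 − 0.771400)(1 − 0.771295) = 0.9477

0.9477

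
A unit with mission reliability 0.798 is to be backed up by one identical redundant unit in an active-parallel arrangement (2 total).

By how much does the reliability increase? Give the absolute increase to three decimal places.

0.161

R_before = 0.798
R_after = 1 − (1 − 0.798)^2 = 0.959
ΔR = 0.959 − 0.798 = 0.161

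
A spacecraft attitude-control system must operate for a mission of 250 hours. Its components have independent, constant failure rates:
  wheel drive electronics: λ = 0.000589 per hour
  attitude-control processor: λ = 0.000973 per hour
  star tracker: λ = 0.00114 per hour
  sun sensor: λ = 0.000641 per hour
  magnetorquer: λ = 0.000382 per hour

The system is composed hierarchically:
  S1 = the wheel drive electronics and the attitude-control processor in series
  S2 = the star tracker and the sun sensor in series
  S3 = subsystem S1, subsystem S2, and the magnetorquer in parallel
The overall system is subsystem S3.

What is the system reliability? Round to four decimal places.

R(wheel drive electronics) = exp(−0.000589 × 250) = 0.863078
R(attitude-control processor) = exp(−0.000973 × 250) = 0.784075
R(star tracker) = exp(−0.00114 × 250) = 0.752014
R(sun sensor) = exp(−0.000641 × 250) = 0.851931
R(magnetorquer) = exp(−0.000382 × 250) = 0.908918
Series (wheel drive electronics and attitude-control processor): 0.863078 × 0.784075 = 0.676718
Series (star tracker and sun sensor): 0.752014 × 0.851931 = 0.640664
Parallel ([0.676718], [0.640664], and magnetorquer): 1 − (1 − 0.676718)(1 − 0.640664)(1 − 0.908918) = 0.9894

0.9894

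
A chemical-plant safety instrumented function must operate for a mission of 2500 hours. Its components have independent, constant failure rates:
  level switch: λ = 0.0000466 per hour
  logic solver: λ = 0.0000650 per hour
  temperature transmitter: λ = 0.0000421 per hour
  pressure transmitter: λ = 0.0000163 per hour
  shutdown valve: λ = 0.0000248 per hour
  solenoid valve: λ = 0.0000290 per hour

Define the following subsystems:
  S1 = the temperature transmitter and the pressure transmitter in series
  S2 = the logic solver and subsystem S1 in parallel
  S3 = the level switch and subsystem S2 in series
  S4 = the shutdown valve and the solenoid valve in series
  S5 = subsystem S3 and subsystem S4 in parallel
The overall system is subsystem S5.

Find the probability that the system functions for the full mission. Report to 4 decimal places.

R(level switch) = exp(−0.0000466 × 2500) = 0.890030
R(logic solver) = exp(−0.0000650 × 2500) = 0.850016
R(temperature transmitter) = exp(−0.0000421 × 2500) = 0.900099
R(pressure transmitter) = exp(−0.0000163 × 2500) = 0.960069
R(shutdown valve) = exp(−0.0000248 × 2500) = 0.939883
R(solenoid valve) = exp(−0.0000290 × 2500) = 0.930066
Series (temperature transmitter and pressure transmitter): 0.900099 × 0.960069 = 0.864157
Parallel (logic solver and [0.864157]): 1 − (1 − 0.850016)(1 − 0.864157) = 0.979626
Series (level switch and [0.979626]): 0.890030 × 0.979626 = 0.871897
Series (shutdown valve and solenoid valve): 0.939883 × 0.930066 = 0.874153
Parallel ([0.871897] and [0.874153]): 1 − (1 − 0.871897)(1 − 0.874153) = 0.9839

0.9839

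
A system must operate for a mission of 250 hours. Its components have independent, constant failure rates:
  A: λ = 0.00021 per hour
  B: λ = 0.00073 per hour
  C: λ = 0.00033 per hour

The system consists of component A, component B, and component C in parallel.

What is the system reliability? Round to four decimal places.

0.9993

R(A) = exp(−0.00021 × 250) = 0.948854
R(B) = exp(−0.00073 × 250) = 0.833185
R(C) = exp(−0.00033 × 250) = 0.920811
Parallel (A, B, and C): 1 − (1 − 0.948854)(1 − 0.833185)(1 − 0.920811) = 0.9993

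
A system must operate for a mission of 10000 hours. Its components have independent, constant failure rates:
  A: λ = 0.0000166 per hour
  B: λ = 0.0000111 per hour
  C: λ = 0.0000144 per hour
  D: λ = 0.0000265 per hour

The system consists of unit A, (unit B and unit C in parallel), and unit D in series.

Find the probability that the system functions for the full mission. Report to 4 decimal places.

R(A) = exp(−0.0000166 × 10000) = 0.847046
R(B) = exp(−0.0000111 × 10000) = 0.894939
R(C) = exp(−0.0000144 × 10000) = 0.865888
R(D) = exp(−0.0000265 × 10000) = 0.767206
Parallel (B and C): 1 − (1 − 0.894939)(1 − 0.865888) = 0.985910
Series (A, [0.985910], and D): 0.847046 × 0.985910 × 0.767206 = 0.6407

0.6407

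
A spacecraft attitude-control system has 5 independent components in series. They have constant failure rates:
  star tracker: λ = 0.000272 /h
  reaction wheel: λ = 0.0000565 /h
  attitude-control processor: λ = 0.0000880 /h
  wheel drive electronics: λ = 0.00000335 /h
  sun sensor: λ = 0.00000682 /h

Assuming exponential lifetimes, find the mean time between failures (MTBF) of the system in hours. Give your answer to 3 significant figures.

2340

Series of exponential components: λ_sys = Σ λ_i
λ_sys = 0.000272 + 0.0000565 + 0.0000880 + 0.00000335 + 0.00000682 = 4.2667e-04 /h
MTBF = 1 / λ_sys = 2340 h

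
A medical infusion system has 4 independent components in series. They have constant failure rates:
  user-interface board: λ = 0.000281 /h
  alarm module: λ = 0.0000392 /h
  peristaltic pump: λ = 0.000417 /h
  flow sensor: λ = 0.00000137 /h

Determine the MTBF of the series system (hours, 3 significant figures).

Series of exponential components: λ_sys = Σ λ_i
λ_sys = 0.000281 + 0.0000392 + 0.000417 + 0.00000137 = 7.3857e-04 /h
MTBF = 1 / λ_sys = 1350 h

1350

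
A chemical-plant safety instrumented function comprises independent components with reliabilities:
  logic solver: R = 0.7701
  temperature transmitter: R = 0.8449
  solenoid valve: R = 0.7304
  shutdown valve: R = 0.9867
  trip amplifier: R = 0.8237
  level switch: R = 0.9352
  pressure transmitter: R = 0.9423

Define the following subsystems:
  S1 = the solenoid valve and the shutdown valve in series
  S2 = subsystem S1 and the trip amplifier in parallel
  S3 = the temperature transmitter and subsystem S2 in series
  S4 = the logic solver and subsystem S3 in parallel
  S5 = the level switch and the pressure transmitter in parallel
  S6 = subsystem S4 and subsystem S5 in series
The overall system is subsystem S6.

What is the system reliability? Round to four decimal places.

0.9512

Series (solenoid valve and shutdown valve): 0.730400 × 0.986700 = 0.720686
Parallel ([0.720686] and trip amplifier): 1 − (1 − 0.720686)(1 − 0.823700) = 0.950757
Series (temperature transmitter and [0.950757]): 0.844900 × 0.950757 = 0.803295
Parallel (logic solver and [0.803295]): 1 − (1 − 0.770100)(1 − 0.803295) = 0.954778
Parallel (level switch and pressure transmitter): 1 − (1 − 0.935200)(1 − 0.942300) = 0.996261
Series ([0.954778] and [0.996261]): 0.954778 × 0.996261 = 0.9512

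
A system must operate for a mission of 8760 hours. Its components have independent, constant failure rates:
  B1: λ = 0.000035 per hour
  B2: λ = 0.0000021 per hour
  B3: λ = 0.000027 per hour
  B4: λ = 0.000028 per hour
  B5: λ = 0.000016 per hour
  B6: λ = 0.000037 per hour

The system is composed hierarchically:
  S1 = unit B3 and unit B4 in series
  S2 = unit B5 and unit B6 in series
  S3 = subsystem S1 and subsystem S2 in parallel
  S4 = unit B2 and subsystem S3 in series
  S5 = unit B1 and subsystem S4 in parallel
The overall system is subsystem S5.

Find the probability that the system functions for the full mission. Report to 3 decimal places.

R(B1) = exp(−0.000035 × 8760) = 0.73594
R(B2) = exp(−0.0000021 × 8760) = 0.98177
R(B3) = exp(−0.000027 × 8760) = 0.78937
R(B4) = exp(−0.000028 × 8760) = 0.78249
R(B5) = exp(−0.000016 × 8760) = 0.86922
R(B6) = exp(−0.000037 × 8760) = 0.72316
Series (B3 and B4): 0.78937 × 0.78249 = 0.61767
Series (B5 and B6): 0.86922 × 0.72316 = 0.62859
Parallel ([0.61767] and [0.62859]): 1 − (1 − 0.61767)(1 − 0.62859) = 0.85800
Series (B2 and [0.85800]): 0.98177 × 0.85800 = 0.84236
Parallel (B1 and [0.84236]): 1 − (1 − 0.73594)(1 − 0.84236) = 0.958

0.958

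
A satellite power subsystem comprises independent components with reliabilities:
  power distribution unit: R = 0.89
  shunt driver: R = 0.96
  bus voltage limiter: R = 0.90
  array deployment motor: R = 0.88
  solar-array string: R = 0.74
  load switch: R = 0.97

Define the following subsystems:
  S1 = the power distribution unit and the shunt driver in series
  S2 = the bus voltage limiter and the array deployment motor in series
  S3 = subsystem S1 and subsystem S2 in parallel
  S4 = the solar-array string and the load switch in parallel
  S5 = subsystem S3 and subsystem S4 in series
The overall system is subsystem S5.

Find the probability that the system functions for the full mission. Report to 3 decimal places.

Series (power distribution unit and shunt driver): 0.89000 × 0.96000 = 0.85440
Series (bus voltage limiter and array deployment motor): 0.90000 × 0.88000 = 0.79200
Parallel ([0.85440] and [0.79200]): 1 − (1 − 0.85440)(1 − 0.79200) = 0.96972
Parallel (solar-array string and load switch): 1 − (1 − 0.74000)(1 − 0.97000) = 0.99220
Series ([0.96972] and [0.99220]): 0.96972 × 0.99220 = 0.962

0.962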